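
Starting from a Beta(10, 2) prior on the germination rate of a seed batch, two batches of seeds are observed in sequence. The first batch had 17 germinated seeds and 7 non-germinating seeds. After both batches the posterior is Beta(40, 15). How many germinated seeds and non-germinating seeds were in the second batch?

13 germinated seeds and 6 non-germinating seeds

Sequential conjugate updates are equivalent to a single update on the pooled data, so total successes = posterior α − prior α and total failures = posterior β − prior β.
Total across both batches: 40−10=30 germinated seeds, 15−2=13 non-germinating seeds.
Subtract the first batch: 30−17=13 germinated seeds and 13−7=6 non-germinating seeds.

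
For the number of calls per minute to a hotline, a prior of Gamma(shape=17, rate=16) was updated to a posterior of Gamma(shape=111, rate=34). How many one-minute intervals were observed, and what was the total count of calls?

A Gamma(α, β) prior (rate parametrization) on a Poisson rate with n observations summing to S gives posterior Gamma(α+S, β+n).
Matching: Σxᵢ = 111 − 17 = 94 and n = 34 − 16 = 18.

n = 18 one-minute intervals with total 94 calls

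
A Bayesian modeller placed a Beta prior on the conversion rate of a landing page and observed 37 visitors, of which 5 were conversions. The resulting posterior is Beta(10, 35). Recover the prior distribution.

Beta is conjugate to the binomial likelihood: posterior = Beta(a+s, b+f).
So a = 10 − 5 = 5 and b = 35 − 32 = 3.

Beta(5, 3)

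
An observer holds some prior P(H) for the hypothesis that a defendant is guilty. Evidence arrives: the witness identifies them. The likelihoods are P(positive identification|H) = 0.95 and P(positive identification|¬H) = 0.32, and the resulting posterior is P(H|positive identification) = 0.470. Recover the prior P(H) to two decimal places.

Bayes' rule in odds form gives O(H|E) = O(H)·[P(E|H)/P(E|¬H)], hence O(H) = O(H|E)/LR.
Posterior odds = 0.470/(1−0.470) = 0.8868. LR = 0.95/0.32 = 2.9688.
Prior odds = 0.8868/2.9688 = 0.2987, so P(H) = 0.2987/(1+0.2987) ≈ 0.23.

P(H) = 0.23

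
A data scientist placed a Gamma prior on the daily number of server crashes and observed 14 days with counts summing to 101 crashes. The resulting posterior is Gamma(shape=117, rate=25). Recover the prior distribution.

Gamma(shape=16, rate=11)

Gamma–Poisson conjugacy: posterior shape = α + Σxᵢ, posterior rate = β + n.
So α = 117 − 101 = 16 and β = 25 − 14 = 11.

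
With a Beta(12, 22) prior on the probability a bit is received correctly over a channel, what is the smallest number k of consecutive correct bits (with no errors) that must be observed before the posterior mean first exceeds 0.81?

After k correct bits and 0 errors the posterior is Beta(12+k, 22), with mean (12+k)/(12+22+k).
Set (12+k)/(34+k) > 0.81 and solve: k > (0.81·34 − 12)/(1 − 0.81) = 81.789.
The smallest integer exceeding 81.789 is 82.

k = 82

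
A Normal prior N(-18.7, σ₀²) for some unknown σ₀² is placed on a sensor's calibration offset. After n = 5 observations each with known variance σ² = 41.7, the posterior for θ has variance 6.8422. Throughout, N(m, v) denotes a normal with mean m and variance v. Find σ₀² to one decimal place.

σ₀² = 38.1

Posterior precision equals prior precision plus data precision: 1/σ_n² = 1/σ₀² + n/σ².
So 1/σ₀² = 1/6.8422 − 5/41.7 = 0.146152 − 0.119904 = 0.026248.
Hence σ₀² = 1/0.026248 ≈ 38.1.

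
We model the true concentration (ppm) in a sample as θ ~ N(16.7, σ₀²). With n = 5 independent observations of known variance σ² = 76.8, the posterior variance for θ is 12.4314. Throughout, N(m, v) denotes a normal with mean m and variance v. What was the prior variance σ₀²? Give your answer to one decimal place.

Posterior precision equals prior precision plus data precision: 1/σ_n² = 1/σ₀² + n/σ².
So 1/σ₀² = 1/12.4314 − 5/76.8 = 0.080441 − 0.065104 = 0.015337.
Hence σ₀² = 1/0.015337 ≈ 65.2.

σ₀² = 65.2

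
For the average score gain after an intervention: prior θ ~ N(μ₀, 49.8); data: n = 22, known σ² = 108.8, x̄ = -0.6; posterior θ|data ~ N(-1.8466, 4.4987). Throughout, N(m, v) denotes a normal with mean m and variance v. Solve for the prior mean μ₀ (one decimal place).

With known observation variance, the Normal–Normal posterior has precision τ_n = τ₀ + n/σ² and mean μ_n = (τ₀μ₀ + (n/σ²)x̄)/τ_n.
Here τ₀ = 1/49.8 = 0.020080 and τ_data = 22/108.8 = 0.202206, so τ_n = 0.222286.
Rearranging for μ₀: μ₀ = (μ_n·τ_n − τ_data·x̄)/τ₀ = (-1.8466·0.222286 − 0.202206·-0.6) / 0.020080 = -0.289150/0.020080 ≈ -14.4.

μ₀ = -14.4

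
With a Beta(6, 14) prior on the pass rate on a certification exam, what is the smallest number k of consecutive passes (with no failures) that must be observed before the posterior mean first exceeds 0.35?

After k passes and 0 failures the posterior is Beta(6+k, 14), with mean (6+k)/(6+14+k).
Set (6+k)/(20+k) > 0.35 and solve: k > (0.35·20 − 6)/(1 − 0.35) = 1.538.
The smallest integer exceeding 1.538 is 2, and checking k=2: (8)/(22) = 0.3636 > 0.35.

k = 2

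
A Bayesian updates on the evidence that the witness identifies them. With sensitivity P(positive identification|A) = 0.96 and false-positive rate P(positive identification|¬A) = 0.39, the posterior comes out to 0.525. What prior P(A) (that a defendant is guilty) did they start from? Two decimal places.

P(A) = 0.31

Bayes' rule in odds form gives O(A|E) = O(A)·[P(E|A)/P(E|¬A)], hence O(A) = O(A|E)/LR.
Posterior odds = 0.525/(1−0.525) = 1.1053. LR = 0.96/0.39 = 2.4615.
Prior odds = 1.1053/2.4615 = 0.4490, so P(A) = 0.4490/(1+0.4490) ≈ 0.31.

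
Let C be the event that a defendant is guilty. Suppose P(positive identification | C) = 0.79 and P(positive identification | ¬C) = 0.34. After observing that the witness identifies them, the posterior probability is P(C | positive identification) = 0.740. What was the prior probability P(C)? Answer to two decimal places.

Bayes' rule in odds form gives O(C|E) = O(C)·[P(E|C)/P(E|¬C)], hence O(C) = O(C|E)/LR.
Posterior odds = 0.740/(1−0.740) = 2.8462. LR = 0.79/0.34 = 2.3235.
Prior odds = 2.8462/2.3235 = 1.2250, so P(C) = 1.2250/(1+1.2250) ≈ 0.55.

P(C) = 0.55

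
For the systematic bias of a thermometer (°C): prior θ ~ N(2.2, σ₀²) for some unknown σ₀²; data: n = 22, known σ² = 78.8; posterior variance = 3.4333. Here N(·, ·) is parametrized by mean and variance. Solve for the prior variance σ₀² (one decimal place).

Posterior precision equals prior precision plus data precision: 1/σ_n² = 1/σ₀² + n/σ².
So 1/σ₀² = 1/3.4333 − 22/78.8 = 0.291265 − 0.279188 = 0.012077.
Hence σ₀² = 1/0.012077 ≈ 82.8.

σ₀² = 82.8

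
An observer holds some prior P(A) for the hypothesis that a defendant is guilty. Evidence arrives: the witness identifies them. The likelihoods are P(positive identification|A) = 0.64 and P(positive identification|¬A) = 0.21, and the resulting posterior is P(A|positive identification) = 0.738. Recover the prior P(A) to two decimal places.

P(A) = 0.48

Bayes' rule in odds form gives O(A|E) = O(A)·[P(E|A)/P(E|¬A)], hence O(A) = O(A|E)/LR.
Posterior odds = 0.738/(1−0.738) = 2.8168. LR = 0.64/0.21 = 3.0476.
Prior odds = 2.8168/3.0476 = 0.9243, so P(A) = 0.9243/(1+0.9243) ≈ 0.48.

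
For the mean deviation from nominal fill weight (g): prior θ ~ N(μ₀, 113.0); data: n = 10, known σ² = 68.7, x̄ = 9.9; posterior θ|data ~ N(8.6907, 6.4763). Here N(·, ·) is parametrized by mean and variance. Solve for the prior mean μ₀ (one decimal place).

μ₀ = -11.2

With known observation variance, the Normal–Normal posterior has precision τ_n = τ₀ + n/σ² and mean μ_n = (τ₀μ₀ + (n/σ²)x̄)/τ_n.
Here τ₀ = 1/113.0 = 0.008850 and τ_data = 10/68.7 = 0.145560, so τ_n = 0.154410.
Rearranging for μ₀: μ₀ = (μ_n·τ_n − τ_data·x̄)/τ₀ = (8.6907·0.154410 − 0.145560·9.9) / 0.008850 = -0.099113/0.008850 ≈ -11.2.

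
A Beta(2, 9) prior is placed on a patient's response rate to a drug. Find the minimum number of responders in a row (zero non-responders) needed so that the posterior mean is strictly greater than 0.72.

After k responders and 0 non-responders the posterior is Beta(2+k, 9), with mean (2+k)/(2+9+k).
Set (2+k)/(11+k) > 0.72 and solve: k > (0.72·11 − 2)/(1 − 0.72) = 21.143.
The smallest integer exceeding 21.143 is 22.

k = 22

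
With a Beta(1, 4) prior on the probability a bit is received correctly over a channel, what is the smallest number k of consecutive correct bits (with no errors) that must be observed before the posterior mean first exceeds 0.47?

After k correct bits and 0 errors the posterior is Beta(1+k, 4), with mean (1+k)/(1+4+k).
Set (1+k)/(5+k) > 0.47 and solve: k > (0.47·5 − 1)/(1 − 0.47) = 2.547.
The smallest integer exceeding 2.547 is 3, and checking k=3: (4)/(8) = 0.5000 > 0.47.

k = 3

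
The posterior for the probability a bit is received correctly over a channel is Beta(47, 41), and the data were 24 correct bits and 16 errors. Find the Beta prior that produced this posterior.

Beta(23, 25)

Under Beta–binomial conjugacy the posterior parameters are (α+s, β+f).
Subtract the data counts: 47−24=23, 41−16=25.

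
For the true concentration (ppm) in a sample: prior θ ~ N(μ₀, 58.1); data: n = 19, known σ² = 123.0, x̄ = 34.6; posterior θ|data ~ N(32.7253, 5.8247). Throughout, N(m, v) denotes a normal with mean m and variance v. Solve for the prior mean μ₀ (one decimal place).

With known observation variance, the Normal–Normal posterior has precision τ_n = τ₀ + n/σ² and mean μ_n = (τ₀μ₀ + (n/σ²)x̄)/τ_n.
Here τ₀ = 1/58.1 = 0.017212 and τ_data = 19/123.0 = 0.154472, so τ_n = 0.171684.
Rearranging for μ₀: μ₀ = (μ_n·τ_n − τ_data·x̄)/τ₀ = (32.7253·0.171684 − 0.154472·34.6) / 0.017212 = 0.273679/0.017212 ≈ 15.9.

μ₀ = 15.9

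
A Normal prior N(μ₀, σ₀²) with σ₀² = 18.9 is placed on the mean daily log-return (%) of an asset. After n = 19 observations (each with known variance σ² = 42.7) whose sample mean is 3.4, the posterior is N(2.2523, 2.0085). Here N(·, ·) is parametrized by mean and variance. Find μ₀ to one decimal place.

With known observation variance, the Normal–Normal posterior has precision τ_n = τ₀ + n/σ² and mean μ_n = (τ₀μ₀ + (n/σ²)x̄)/τ_n.
Here τ₀ = 1/18.9 = 0.052910 and τ_data = 19/42.7 = 0.444965, so τ_n = 0.497875.
Rearranging for μ₀: μ₀ = (μ_n·τ_n − τ_data·x̄)/τ₀ = (2.2523·0.497875 − 0.444965·3.4) / 0.052910 = -0.391517/0.052910 ≈ -7.4.

μ₀ = -7.4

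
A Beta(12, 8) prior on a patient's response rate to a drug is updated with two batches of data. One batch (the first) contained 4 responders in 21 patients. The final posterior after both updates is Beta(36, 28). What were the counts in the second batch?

Sequential conjugate updates are equivalent to a single update on the pooled data, so total successes = posterior α − prior α and total failures = posterior β − prior β.
Total across both batches: 36−12=24 responders, 28−8=20 non-responders.
Subtract the first batch: 24−4=20 responders and 20−17=3 non-responders.

20 responders and 3 non-responders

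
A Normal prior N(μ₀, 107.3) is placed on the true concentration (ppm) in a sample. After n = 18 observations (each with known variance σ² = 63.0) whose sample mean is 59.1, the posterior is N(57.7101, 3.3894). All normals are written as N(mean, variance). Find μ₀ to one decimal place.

With known observation variance, the Normal–Normal posterior has precision τ_n = τ₀ + n/σ² and mean μ_n = (τ₀μ₀ + (n/σ²)x̄)/τ_n.
Here τ₀ = 1/107.3 = 0.009320 and τ_data = 18/63.0 = 0.285714, so τ_n = 0.295034.
Rearranging for μ₀: μ₀ = (μ_n·τ_n − τ_data·x̄)/τ₀ = (57.7101·0.295034 − 0.285714·59.1) / 0.009320 = 0.140744/0.009320 ≈ 15.1.

μ₀ = 15.1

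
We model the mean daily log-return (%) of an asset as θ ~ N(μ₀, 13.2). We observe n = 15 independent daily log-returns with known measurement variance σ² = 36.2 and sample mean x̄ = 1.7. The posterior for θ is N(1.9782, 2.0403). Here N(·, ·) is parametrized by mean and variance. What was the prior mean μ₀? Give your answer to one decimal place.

μ₀ = 3.5

With known observation variance, the Normal–Normal posterior has precision τ_n = τ₀ + n/σ² and mean μ_n = (τ₀μ₀ + (n/σ²)x̄)/τ_n.
Here τ₀ = 1/13.2 = 0.075758 and τ_data = 15/36.2 = 0.414365, so τ_n = 0.490123.
Rearranging for μ₀: μ₀ = (μ_n·τ_n − τ_data·x̄)/τ₀ = (1.9782·0.490123 − 0.414365·1.7) / 0.075758 = 0.265141/0.075758 ≈ 3.5.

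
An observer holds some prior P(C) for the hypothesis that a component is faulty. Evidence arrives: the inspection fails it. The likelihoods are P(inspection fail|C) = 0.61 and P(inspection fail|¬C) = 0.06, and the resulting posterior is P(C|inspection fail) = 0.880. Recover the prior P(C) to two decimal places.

P(C) = 0.42

In odds form, posterior odds = prior odds × likelihood ratio, so prior odds = posterior odds ÷ LR.
Posterior odds = 0.880/(1−0.880) = 7.3333. LR = 0.61/0.06 = 10.1667.
Prior odds = 7.3333/10.1667 = 0.7213, so P(C) = 0.7213/(1+0.7213) ≈ 0.42.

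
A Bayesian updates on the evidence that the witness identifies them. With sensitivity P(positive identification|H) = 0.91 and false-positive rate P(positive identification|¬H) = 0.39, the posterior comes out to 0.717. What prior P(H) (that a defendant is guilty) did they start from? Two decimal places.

In odds form, posterior odds = prior odds × likelihood ratio, so prior odds = posterior odds ÷ LR.
Posterior odds = 0.717/(1−0.717) = 2.5336. LR = 0.91/0.39 = 2.3333.
Prior odds = 2.5336/2.3333 = 1.0858, so P(H) = 1.0858/(1+1.0858) ≈ 0.52.

P(H) = 0.52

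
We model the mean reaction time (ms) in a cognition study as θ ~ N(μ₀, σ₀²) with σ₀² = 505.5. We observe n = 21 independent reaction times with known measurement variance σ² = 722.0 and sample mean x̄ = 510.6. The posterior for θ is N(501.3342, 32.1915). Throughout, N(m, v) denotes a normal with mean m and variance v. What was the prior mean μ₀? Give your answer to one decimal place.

With known observation variance, the Normal–Normal posterior has precision τ_n = τ₀ + n/σ² and mean μ_n = (τ₀μ₀ + (n/σ²)x̄)/τ_n.
Here τ₀ = 1/505.5 = 0.001978 and τ_data = 21/722.0 = 0.029086, so τ_n = 0.031064.
Rearranging for μ₀: μ₀ = (μ_n·τ_n − τ_data·x̄)/τ₀ = (501.3342·0.031064 − 0.029086·510.6) / 0.001978 = 0.722134/0.001978 ≈ 365.1.

μ₀ = 365.1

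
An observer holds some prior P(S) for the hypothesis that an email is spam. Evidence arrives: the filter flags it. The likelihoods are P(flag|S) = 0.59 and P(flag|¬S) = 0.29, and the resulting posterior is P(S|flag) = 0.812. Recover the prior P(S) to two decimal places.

P(S) = 0.68

In odds form, posterior odds = prior odds × likelihood ratio, so prior odds = posterior odds ÷ LR.
Posterior odds = 0.812/(1−0.812) = 4.3191. LR = 0.59/0.29 = 2.0345.
Prior odds = 4.3191/2.0345 = 2.1229, so P(S) = 2.1229/(1+2.1229) ≈ 0.68.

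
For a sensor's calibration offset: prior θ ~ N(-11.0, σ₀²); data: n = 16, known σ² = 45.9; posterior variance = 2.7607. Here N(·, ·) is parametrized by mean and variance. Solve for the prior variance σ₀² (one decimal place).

σ₀² = 73.3

For the Normal–Normal model with known σ², precisions add: τ_n = τ₀ + n/σ².
So 1/σ₀² = 1/2.7607 − 16/45.9 = 0.362227 − 0.348584 = 0.013643.
Hence σ₀² = 1/0.013643 ≈ 73.3.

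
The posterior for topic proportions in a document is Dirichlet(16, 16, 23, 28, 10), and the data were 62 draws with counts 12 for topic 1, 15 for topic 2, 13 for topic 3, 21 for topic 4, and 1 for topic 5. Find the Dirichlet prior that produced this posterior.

For a Dirichlet(α) prior with multinomial counts c, the posterior is Dirichlet(α + c) componentwise.
Subtract each count from the matching posterior parameter: 16−12=4, 16−15=1, 23−13=10, 28−21=7, 10−1=9.

Dirichlet(4, 1, 10, 7, 9)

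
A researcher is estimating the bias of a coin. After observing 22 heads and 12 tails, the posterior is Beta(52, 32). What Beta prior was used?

Beta(30, 20)

A Beta(a, b) prior with s successes and f failures in binomial data gives a Beta(a+s, b+f) posterior.
So a = 52 − 22 = 30 and b = 32 − 12 = 20.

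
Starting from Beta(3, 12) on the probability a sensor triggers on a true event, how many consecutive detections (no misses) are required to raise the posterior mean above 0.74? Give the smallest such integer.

After k detections and 0 misses the posterior is Beta(3+k, 12), with mean (3+k)/(3+12+k).
Set (3+k)/(15+k) > 0.74 and solve: k > (0.74·15 − 3)/(1 − 0.74) = 31.154.
The smallest integer exceeding 31.154 is 32, and checking k=32: (35)/(47) = 0.7447 > 0.74.

k = 32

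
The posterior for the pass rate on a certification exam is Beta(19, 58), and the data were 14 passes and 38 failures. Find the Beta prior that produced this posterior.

Beta is conjugate to the binomial likelihood: posterior = Beta(α+s, β+f).
So α = 19 − 14 = 5 and β = 58 − 38 = 20.

Beta(5, 20)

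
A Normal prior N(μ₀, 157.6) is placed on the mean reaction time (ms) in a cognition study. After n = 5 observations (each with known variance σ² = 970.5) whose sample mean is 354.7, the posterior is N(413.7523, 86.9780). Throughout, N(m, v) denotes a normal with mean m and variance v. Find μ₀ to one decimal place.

μ₀ = 461.7

With known observation variance, the Normal–Normal posterior has precision τ_n = τ₀ + n/σ² and mean μ_n = (τ₀μ₀ + (n/σ²)x̄)/τ_n.
Here τ₀ = 1/157.6 = 0.006345 and τ_data = 5/970.5 = 0.005152, so τ_n = 0.011497.
Rearranging for μ₀: μ₀ = (μ_n·τ_n − τ_data·x̄)/τ₀ = (413.7523·0.011497 − 0.005152·354.7) / 0.006345 = 2.929496/0.006345 ≈ 461.7.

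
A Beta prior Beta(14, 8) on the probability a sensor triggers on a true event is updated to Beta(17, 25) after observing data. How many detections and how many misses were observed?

A Beta(α, β) prior with s successes and f failures in binomial data gives a Beta(α+s, β+f) posterior.
So s = 17 − 14 = 3 and f = 25 − 8 = 17.

3 detections and 17 misses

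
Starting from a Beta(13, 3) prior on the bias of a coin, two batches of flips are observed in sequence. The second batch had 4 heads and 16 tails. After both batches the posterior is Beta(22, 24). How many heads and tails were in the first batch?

5 heads and 5 tails

Sequential conjugate updates are equivalent to a single update on the pooled data, so total successes = posterior α − prior α and total failures = posterior β − prior β.
Total across both batches: 22−13=9 heads, 24−3=21 tails.
Subtract the second batch: 9−4=5 heads and 21−16=5 tails.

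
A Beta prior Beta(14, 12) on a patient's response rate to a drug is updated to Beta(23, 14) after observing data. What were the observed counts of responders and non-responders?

9 responders and 2 non-responders

A Beta(a, b) prior with s successes and f failures in binomial data gives a Beta(a+s, b+f) posterior.
So s = 23 − 14 = 9 and f = 14 − 12 = 2.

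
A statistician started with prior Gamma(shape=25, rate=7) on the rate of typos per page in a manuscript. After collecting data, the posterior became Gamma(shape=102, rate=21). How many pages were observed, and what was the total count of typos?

n = 14 pages with total 77 typos

Gamma–Poisson conjugacy: posterior shape = α + Σxᵢ, posterior rate = β + n.
Matching: Σxᵢ = 102 − 25 = 77 and n = 21 − 7 = 14.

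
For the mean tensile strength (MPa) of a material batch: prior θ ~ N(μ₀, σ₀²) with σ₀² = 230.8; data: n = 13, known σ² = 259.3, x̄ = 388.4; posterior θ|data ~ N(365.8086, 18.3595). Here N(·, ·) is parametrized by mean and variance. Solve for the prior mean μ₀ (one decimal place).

With known observation variance, the Normal–Normal posterior has precision τ_n = τ₀ + n/σ² and mean μ_n = (τ₀μ₀ + (n/σ²)x̄)/τ_n.
Here τ₀ = 1/230.8 = 0.004333 and τ_data = 13/259.3 = 0.050135, so τ_n = 0.054468.
Rearranging for μ₀: μ₀ = (μ_n·τ_n − τ_data·x̄)/τ₀ = (365.8086·0.054468 − 0.050135·388.4) / 0.004333 = 0.452429/0.004333 ≈ 104.4.

μ₀ = 104.4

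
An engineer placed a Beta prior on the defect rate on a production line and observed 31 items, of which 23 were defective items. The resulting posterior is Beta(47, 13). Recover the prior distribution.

A Beta(α, β) prior with s successes and f failures in binomial data gives a Beta(α+s, β+f) posterior.
Subtract the data counts: 47−23=24, 13−8=5.

Beta(24, 5)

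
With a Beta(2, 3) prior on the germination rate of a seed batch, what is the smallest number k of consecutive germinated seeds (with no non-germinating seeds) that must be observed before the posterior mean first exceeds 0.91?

k = 29

After k germinated seeds and 0 non-germinating seeds the posterior is Beta(2+k, 3), with mean (2+k)/(2+3+k).
Set (2+k)/(5+k) > 0.91 and solve: k > (0.91·5 − 2)/(1 − 0.91) = 28.333.
The smallest integer exceeding 28.333 is 29, and checking k=29: (31)/(34) = 0.9118 > 0.91.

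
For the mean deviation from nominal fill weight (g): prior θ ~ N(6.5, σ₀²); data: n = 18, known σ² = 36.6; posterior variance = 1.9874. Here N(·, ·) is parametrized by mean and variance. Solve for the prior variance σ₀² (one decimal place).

σ₀² = 88.0

Posterior precision equals prior precision plus data precision: 1/σ_n² = 1/σ₀² + n/σ².
So 1/σ₀² = 1/1.9874 − 18/36.6 = 0.503170 − 0.491803 = 0.011367.
Hence σ₀² = 1/0.011367 ≈ 88.0.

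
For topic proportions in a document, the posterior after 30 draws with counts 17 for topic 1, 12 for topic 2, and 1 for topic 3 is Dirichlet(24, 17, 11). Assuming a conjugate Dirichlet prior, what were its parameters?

Dirichlet(7, 5, 10)

For a Dirichlet(α) prior with multinomial counts c, the posterior is Dirichlet(α + c) componentwise.
Subtract each count from the matching posterior parameter: 24−17=7, 17−12=5, 11−1=10.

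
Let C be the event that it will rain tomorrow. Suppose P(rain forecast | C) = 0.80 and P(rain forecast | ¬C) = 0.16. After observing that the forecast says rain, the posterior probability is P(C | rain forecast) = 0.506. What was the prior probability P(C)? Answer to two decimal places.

P(C) = 0.17

In odds form, posterior odds = prior odds × likelihood ratio, so prior odds = posterior odds ÷ LR.
Posterior odds = 0.506/(1−0.506) = 1.0243. LR = 0.80/0.16 = 5.0000.
Prior odds = 1.0243/5.0000 = 0.2049, so P(C) = 0.2049/(1+0.2049) ≈ 0.17.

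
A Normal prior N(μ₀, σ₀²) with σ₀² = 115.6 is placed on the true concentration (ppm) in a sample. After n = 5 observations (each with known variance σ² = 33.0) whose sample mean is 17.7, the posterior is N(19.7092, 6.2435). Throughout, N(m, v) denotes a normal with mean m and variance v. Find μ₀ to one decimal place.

μ₀ = 54.9

The posterior mean is a precision-weighted average: μ_n = (τ₀μ₀ + τ_data·x̄)/(τ₀+τ_data), with τ₀=1/σ₀² and τ_data=n/σ².
Here τ₀ = 1/115.6 = 0.008651 and τ_data = 5/33.0 = 0.151515, so τ_n = 0.160166.
Rearranging for μ₀: μ₀ = (μ_n·τ_n − τ_data·x̄)/τ₀ = (19.7092·0.160166 − 0.151515·17.7) / 0.008651 = 0.474928/0.008651 ≈ 54.9.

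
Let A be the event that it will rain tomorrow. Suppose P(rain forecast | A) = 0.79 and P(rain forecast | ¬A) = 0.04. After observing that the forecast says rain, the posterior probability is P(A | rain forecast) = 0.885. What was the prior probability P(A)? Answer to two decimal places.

In odds form, posterior odds = prior odds × likelihood ratio, so prior odds = posterior odds ÷ LR.
Posterior odds = 0.885/(1−0.885) = 7.6957. LR = 0.79/0.04 = 19.7500.
Prior odds = 7.6957/19.7500 = 0.3897, so P(A) = 0.3897/(1+0.3897) ≈ 0.28.

P(A) = 0.28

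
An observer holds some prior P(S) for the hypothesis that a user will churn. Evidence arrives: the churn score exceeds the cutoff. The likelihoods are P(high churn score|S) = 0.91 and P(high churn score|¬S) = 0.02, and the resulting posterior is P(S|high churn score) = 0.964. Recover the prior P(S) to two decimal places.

In odds form, posterior odds = prior odds × likelihood ratio, so prior odds = posterior odds ÷ LR.
Posterior odds = 0.964/(1−0.964) = 26.7778. LR = 0.91/0.02 = 45.5000.
Prior odds = 26.7778/45.5000 = 0.5885, so P(S) = 0.5885/(1+0.5885) ≈ 0.37.

P(S) = 0.37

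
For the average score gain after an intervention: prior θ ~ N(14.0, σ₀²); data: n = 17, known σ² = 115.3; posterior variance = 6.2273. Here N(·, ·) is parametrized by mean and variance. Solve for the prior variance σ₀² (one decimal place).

σ₀² = 76.1

For the Normal–Normal model with known σ², precisions add: τ_n = τ₀ + n/σ².
So 1/σ₀² = 1/6.2273 − 17/115.3 = 0.160583 − 0.147441 = 0.013142.
Hence σ₀² = 1/0.013142 ≈ 76.1.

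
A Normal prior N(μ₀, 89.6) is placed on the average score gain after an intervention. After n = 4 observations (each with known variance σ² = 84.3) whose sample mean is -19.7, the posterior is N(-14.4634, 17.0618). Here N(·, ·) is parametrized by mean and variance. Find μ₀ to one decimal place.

μ₀ = 7.8

With known observation variance, the Normal–Normal posterior has precision τ_n = τ₀ + n/σ² and mean μ_n = (τ₀μ₀ + (n/σ²)x̄)/τ_n.
Here τ₀ = 1/89.6 = 0.011161 and τ_data = 4/84.3 = 0.047450, so τ_n = 0.058611.
Rearranging for μ₀: μ₀ = (μ_n·τ_n − τ_data·x̄)/τ₀ = (-14.4634·0.058611 − 0.047450·-19.7) / 0.011161 = 0.087051/0.011161 ≈ 7.8.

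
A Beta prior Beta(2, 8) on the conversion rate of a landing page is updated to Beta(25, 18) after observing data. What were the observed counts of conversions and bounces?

23 conversions and 10 bounces

A Beta(α, β) prior with s successes and f failures in binomial data gives a Beta(α+s, β+f) posterior.
Match parameters: s=25−2=23, f=18−8=10.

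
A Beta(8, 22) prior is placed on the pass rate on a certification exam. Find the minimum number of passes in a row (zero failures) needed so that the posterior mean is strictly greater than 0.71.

k = 46

After k passes and 0 failures the posterior is Beta(8+k, 22), with mean (8+k)/(8+22+k).
Set (8+k)/(30+k) > 0.71 and solve: k > (0.71·30 − 8)/(1 − 0.71) = 45.862.
The smallest integer exceeding 45.862 is 46, and checking k=46: (54)/(76) = 0.7105 > 0.71.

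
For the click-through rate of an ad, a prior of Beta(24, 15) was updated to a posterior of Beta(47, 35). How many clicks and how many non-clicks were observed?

Under Beta–binomial conjugacy the posterior parameters are (a+s, b+f).
So s = 47 − 24 = 23 and f = 35 − 15 = 20.

23 clicks and 20 non-clicks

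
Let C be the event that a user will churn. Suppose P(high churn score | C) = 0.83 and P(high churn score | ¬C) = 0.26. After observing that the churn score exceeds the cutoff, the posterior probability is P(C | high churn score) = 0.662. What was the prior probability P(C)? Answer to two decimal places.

Bayes' rule in odds form gives O(C|E) = O(C)·[P(E|C)/P(E|¬C)], hence O(C) = O(C|E)/LR.
Posterior odds = 0.662/(1−0.662) = 1.9586. LR = 0.83/0.26 = 3.1923.
Prior odds = 1.9586/3.1923 = 0.6135, so P(C) = 0.6135/(1+0.6135) ≈ 0.38.

P(C) = 0.38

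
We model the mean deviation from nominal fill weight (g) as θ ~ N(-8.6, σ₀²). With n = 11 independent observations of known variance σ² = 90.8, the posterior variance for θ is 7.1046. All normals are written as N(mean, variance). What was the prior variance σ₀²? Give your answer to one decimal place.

For the Normal–Normal model with known σ², precisions add: τ_n = τ₀ + n/σ².
So 1/σ₀² = 1/7.1046 − 11/90.8 = 0.140754 − 0.121145 = 0.019609.
Hence σ₀² = 1/0.019609 ≈ 51.0.

σ₀² = 51.0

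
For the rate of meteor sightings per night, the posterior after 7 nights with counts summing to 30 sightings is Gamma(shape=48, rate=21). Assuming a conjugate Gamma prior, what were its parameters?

A Gamma(α, β) prior (rate parametrization) on a Poisson rate with n observations summing to S gives posterior Gamma(α+S, β+n).
So α = 48 − 30 = 18 and β = 21 − 7 = 14.

Gamma(shape=18, rate=14)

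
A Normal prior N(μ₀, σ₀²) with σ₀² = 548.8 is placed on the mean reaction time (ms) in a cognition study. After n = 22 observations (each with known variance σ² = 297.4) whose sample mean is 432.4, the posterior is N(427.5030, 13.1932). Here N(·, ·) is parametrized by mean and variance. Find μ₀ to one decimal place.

μ₀ = 228.7

The posterior mean is a precision-weighted average: μ_n = (τ₀μ₀ + τ_data·x̄)/(τ₀+τ_data), with τ₀=1/σ₀² and τ_data=n/σ².
Here τ₀ = 1/548.8 = 0.001822 and τ_data = 22/297.4 = 0.073974, so τ_n = 0.075796.
Rearranging for μ₀: μ₀ = (μ_n·τ_n − τ_data·x̄)/τ₀ = (427.5030·0.075796 − 0.073974·432.4) / 0.001822 = 0.416660/0.001822 ≈ 228.7.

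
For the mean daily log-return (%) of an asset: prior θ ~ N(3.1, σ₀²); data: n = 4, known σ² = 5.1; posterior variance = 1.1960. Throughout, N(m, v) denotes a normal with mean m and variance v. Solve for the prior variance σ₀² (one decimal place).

Posterior precision equals prior precision plus data precision: 1/σ_n² = 1/σ₀² + n/σ².
So 1/σ₀² = 1/1.1960 − 4/5.1 = 0.836120 − 0.784314 = 0.051806.
Hence σ₀² = 1/0.051806 ≈ 19.3.

σ₀² = 19.3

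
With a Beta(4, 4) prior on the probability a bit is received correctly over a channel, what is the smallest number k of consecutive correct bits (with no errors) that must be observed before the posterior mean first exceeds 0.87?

k = 23

After k correct bits and 0 errors the posterior is Beta(4+k, 4), with mean (4+k)/(4+4+k).
Set (4+k)/(8+k) > 0.87 and solve: k > (0.87·8 − 4)/(1 − 0.87) = 22.769.
The smallest integer exceeding 22.769 is 23.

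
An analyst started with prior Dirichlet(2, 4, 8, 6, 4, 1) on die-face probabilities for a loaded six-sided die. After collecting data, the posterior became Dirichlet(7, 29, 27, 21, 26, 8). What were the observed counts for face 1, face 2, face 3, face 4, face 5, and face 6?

counts (5, 25, 19, 15, 22, 7)

For a Dirichlet(α) prior with multinomial counts c, the posterior is Dirichlet(α + c) componentwise.
Counts are posterior − prior componentwise: 7−2=5, 29−4=25, 27−8=19, 21−6=15, 26−4=22, 8−1=7.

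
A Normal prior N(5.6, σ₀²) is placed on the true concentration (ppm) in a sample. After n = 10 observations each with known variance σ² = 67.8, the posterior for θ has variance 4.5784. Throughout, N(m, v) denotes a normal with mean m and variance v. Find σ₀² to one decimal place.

For the Normal–Normal model with known σ², precisions add: τ_n = τ₀ + n/σ².
So 1/σ₀² = 1/4.5784 − 10/67.8 = 0.218417 − 0.147493 = 0.070924.
Hence σ₀² = 1/0.070924 ≈ 14.1.

σ₀² = 14.1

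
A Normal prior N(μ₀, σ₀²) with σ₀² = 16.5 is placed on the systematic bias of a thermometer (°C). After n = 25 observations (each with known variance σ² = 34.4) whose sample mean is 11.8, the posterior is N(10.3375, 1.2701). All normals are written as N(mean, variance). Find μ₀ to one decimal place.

The posterior mean is a precision-weighted average: μ_n = (τ₀μ₀ + τ_data·x̄)/(τ₀+τ_data), with τ₀=1/σ₀² and τ_data=n/σ².
Here τ₀ = 1/16.5 = 0.060606 and τ_data = 25/34.4 = 0.726744, so τ_n = 0.787350.
Rearranging for μ₀: μ₀ = (μ_n·τ_n − τ_data·x̄)/τ₀ = (10.3375·0.787350 − 0.726744·11.8) / 0.060606 = -0.436349/0.060606 ≈ -7.2.

μ₀ = -7.2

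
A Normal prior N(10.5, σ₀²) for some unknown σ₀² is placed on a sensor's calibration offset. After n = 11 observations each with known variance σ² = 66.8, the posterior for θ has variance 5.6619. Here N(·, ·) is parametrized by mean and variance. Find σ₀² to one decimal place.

σ₀² = 83.7

Posterior precision equals prior precision plus data precision: 1/σ_n² = 1/σ₀² + n/σ².
So 1/σ₀² = 1/5.6619 − 11/66.8 = 0.176619 − 0.164671 = 0.011948.
Hence σ₀² = 1/0.011948 ≈ 83.7.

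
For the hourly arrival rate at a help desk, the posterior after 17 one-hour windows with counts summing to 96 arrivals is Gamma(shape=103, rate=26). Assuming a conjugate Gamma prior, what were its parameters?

Gamma(shape=7, rate=9)

Gamma–Poisson conjugacy: posterior shape = α + Σxᵢ, posterior rate = β + n.
So α = 103 − 96 = 7 and β = 26 − 17 = 9.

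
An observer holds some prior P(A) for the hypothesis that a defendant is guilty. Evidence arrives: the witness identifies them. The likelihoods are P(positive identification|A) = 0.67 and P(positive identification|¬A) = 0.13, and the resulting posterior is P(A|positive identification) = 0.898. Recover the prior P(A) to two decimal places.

P(A) = 0.63

In odds form, posterior odds = prior odds × likelihood ratio, so prior odds = posterior odds ÷ LR.
Posterior odds = 0.898/(1−0.898) = 8.8039. LR = 0.67/0.13 = 5.1538.
Prior odds = 8.8039/5.1538 = 1.7082, so P(A) = 1.7082/(1+1.7082) ≈ 0.63.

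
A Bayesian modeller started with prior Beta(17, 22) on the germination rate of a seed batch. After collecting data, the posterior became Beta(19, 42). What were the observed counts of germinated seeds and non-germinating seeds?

Under Beta–binomial conjugacy the posterior parameters are (α+s, β+f).
So s = 19 − 17 = 2 and f = 42 − 22 = 20.

2 germinated seeds and 20 non-germinating seeds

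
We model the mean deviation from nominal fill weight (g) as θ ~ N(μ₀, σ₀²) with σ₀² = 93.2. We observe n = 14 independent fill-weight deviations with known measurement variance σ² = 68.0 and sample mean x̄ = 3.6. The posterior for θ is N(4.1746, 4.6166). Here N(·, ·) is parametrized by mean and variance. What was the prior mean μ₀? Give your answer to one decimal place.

The posterior mean is a precision-weighted average: μ_n = (τ₀μ₀ + τ_data·x̄)/(τ₀+τ_data), with τ₀=1/σ₀² and τ_data=n/σ².
Here τ₀ = 1/93.2 = 0.010730 and τ_data = 14/68.0 = 0.205882, so τ_n = 0.216612.
Rearranging for μ₀: μ₀ = (μ_n·τ_n − τ_data·x̄)/τ₀ = (4.1746·0.216612 − 0.205882·3.6) / 0.010730 = 0.163093/0.010730 ≈ 15.2.

μ₀ = 15.2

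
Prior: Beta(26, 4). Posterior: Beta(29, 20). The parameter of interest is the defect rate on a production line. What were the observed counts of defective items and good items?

3 defective items and 16 good items

A Beta(α, β) prior with s successes and f failures in binomial data gives a Beta(α+s, β+f) posterior.
Match parameters: s=29−26=3, f=20−4=16.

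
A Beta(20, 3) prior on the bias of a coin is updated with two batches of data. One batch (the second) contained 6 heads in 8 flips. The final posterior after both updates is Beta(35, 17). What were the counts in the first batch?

9 heads and 12 tails

Because Beta–binomial updating is additive in the counts, the combined data contributed (α_post−α_prior, β_post−β_prior) successes and failures.
Total across both batches: 35−20=15 heads, 17−3=14 tails.
Subtract the second batch: 15−6=9 heads and 14−2=12 tails.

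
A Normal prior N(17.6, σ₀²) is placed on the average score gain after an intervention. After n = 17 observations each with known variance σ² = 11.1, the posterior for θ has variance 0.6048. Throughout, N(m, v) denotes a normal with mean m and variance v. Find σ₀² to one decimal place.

For the Normal–Normal model with known σ², precisions add: τ_n = τ₀ + n/σ².
So 1/σ₀² = 1/0.6048 − 17/11.1 = 1.653439 − 1.531532 = 0.121907.
Hence σ₀² = 1/0.121907 ≈ 8.2.

σ₀² = 8.2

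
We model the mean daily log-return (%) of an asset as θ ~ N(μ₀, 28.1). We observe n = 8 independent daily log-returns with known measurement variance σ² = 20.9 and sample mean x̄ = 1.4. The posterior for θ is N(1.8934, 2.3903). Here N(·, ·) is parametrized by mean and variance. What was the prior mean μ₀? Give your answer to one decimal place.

With known observation variance, the Normal–Normal posterior has precision τ_n = τ₀ + n/σ² and mean μ_n = (τ₀μ₀ + (n/σ²)x̄)/τ_n.
Here τ₀ = 1/28.1 = 0.035587 and τ_data = 8/20.9 = 0.382775, so τ_n = 0.418362.
Rearranging for μ₀: μ₀ = (μ_n·τ_n − τ_data·x̄)/τ₀ = (1.8934·0.418362 − 0.382775·1.4) / 0.035587 = 0.256242/0.035587 ≈ 7.2.

μ₀ = 7.2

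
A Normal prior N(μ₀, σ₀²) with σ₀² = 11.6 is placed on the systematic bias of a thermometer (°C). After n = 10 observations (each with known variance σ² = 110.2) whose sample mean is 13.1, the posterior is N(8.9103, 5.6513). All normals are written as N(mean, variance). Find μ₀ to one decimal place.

With known observation variance, the Normal–Normal posterior has precision τ_n = τ₀ + n/σ² and mean μ_n = (τ₀μ₀ + (n/σ²)x̄)/τ_n.
Here τ₀ = 1/11.6 = 0.086207 and τ_data = 10/110.2 = 0.090744, so τ_n = 0.176951.
Rearranging for μ₀: μ₀ = (μ_n·τ_n − τ_data·x̄)/τ₀ = (8.9103·0.176951 − 0.090744·13.1) / 0.086207 = 0.387940/0.086207 ≈ 4.5.

μ₀ = 4.5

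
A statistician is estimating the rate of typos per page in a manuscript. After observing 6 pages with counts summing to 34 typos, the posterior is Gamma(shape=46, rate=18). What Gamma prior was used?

Gamma(shape=12, rate=12)

A Gamma(α, β) prior (rate parametrization) on a Poisson rate with n observations summing to S gives posterior Gamma(α+S, β+n).
So α = 46 − 34 = 12 and β = 18 − 6 = 12.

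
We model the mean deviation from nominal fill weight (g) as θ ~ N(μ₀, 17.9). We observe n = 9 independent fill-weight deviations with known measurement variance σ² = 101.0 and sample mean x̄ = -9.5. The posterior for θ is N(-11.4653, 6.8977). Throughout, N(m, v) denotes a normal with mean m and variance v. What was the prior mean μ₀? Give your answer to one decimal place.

μ₀ = -14.6

With known observation variance, the Normal–Normal posterior has precision τ_n = τ₀ + n/σ² and mean μ_n = (τ₀μ₀ + (n/σ²)x̄)/τ_n.
Here τ₀ = 1/17.9 = 0.055866 and τ_data = 9/101.0 = 0.089109, so τ_n = 0.144975.
Rearranging for μ₀: μ₀ = (μ_n·τ_n − τ_data·x̄)/τ₀ = (-11.4653·0.144975 − 0.089109·-9.5) / 0.055866 = -0.815646/0.055866 ≈ -14.6.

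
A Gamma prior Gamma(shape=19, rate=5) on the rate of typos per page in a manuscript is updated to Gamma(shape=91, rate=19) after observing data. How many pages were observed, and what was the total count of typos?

n = 14 pages with total 72 typos

Gamma–Poisson conjugacy: posterior shape = α + Σxᵢ, posterior rate = β + n.
Matching: Σxᵢ = 91 − 19 = 72 and n = 19 − 5 = 14.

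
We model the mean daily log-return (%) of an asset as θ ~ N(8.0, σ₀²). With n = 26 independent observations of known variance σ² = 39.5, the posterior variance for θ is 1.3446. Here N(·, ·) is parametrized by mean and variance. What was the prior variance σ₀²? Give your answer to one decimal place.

σ₀² = 11.7

Posterior precision equals prior precision plus data precision: 1/σ_n² = 1/σ₀² + n/σ².
So 1/σ₀² = 1/1.3446 − 26/39.5 = 0.743716 − 0.658228 = 0.085488.
Hence σ₀² = 1/0.085488 ≈ 11.7.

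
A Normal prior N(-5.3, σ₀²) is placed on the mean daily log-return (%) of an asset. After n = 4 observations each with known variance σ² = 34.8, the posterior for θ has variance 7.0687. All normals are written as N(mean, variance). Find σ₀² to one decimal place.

For the Normal–Normal model with known σ², precisions add: τ_n = τ₀ + n/σ².
So 1/σ₀² = 1/7.0687 − 4/34.8 = 0.141469 − 0.114943 = 0.026526.
Hence σ₀² = 1/0.026526 ≈ 37.7.

σ₀² = 37.7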